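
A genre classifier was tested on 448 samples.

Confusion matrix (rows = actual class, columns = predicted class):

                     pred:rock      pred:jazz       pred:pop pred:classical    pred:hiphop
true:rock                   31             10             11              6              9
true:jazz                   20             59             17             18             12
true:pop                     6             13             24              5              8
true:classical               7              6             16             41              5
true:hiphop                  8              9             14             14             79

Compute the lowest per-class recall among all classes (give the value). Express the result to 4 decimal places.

Per-class recall (TP/(TP+FN)):
  rock: TP=31, FN=10+11+6+9=36 → 31/67 = 0.46269
  jazz: TP=59, FN=20+17+18+12=67 → 59/126 = 0.46825
  pop: TP=24, FN=6+13+5+8=32 → 24/56 = 0.42857
  classical: TP=41, FN=7+6+16+5=34 → 41/75 = 0.54667
  hiphop: TP=79, FN=8+9+14+14=45 → 79/124 = 0.63710
Lowest is class 'pop' with recall = 0.4286.

0.4286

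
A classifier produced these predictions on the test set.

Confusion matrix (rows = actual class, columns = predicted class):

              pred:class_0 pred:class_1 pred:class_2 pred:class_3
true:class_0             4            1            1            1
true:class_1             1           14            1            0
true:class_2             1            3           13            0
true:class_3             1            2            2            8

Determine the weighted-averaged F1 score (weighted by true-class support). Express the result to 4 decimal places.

0.7339

Per-class F1 score (2·TP/(2·TP+FP+FN)):
  class_0: TP=4, FP=1+1+1=3, FN=1+1+1=3 → 8/14 = 0.57143
  class_1: TP=14, FP=1+3+2=6, FN=1+1+0=2 → 28/36 = 0.77778
  class_2: TP=13, FP=1+1+2=4, FN=1+3+0=4 → 26/34 = 0.76471
  class_3: TP=8, FP=1+0+0=1, FN=1+2+2=5 → 16/22 = 0.72727
Weighted-F1 score = Σ (supportᵢ/N)·F1 scoreᵢ with N=53: (7/53)·0.57143 + (16/53)·0.77778 + (17/53)·0.76471 + (13/53)·0.72727 = 0.7339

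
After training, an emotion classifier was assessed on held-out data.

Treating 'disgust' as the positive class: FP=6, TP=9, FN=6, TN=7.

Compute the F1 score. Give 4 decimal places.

0.6000

Precision = TP/(TP+FP) = 9/15 = 0.6000
Recall = TP/(TP+FN) = 9/15 = 0.6000
F1 = 2·TP/(2·TP+FP+FN) = 18/30 = 0.6000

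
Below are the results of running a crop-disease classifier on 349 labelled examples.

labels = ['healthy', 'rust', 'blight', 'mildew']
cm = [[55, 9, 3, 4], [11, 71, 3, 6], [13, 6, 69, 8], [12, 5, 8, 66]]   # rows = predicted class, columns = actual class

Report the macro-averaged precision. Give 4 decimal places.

0.7497

Per-class precision (TP/(TP+FP)):
  healthy: TP=55, FP=9+3+4=16 → 55/71 = 0.77465
  rust: TP=71, FP=11+3+6=20 → 71/91 = 0.78022
  blight: TP=69, FP=13+6+8=27 → 69/96 = 0.71875
  mildew: TP=66, FP=12+5+8=25 → 66/91 = 0.72527
Macro-precision = mean = (0.77465 + 0.78022 + 0.71875 + 0.72527) / 4 = 0.7497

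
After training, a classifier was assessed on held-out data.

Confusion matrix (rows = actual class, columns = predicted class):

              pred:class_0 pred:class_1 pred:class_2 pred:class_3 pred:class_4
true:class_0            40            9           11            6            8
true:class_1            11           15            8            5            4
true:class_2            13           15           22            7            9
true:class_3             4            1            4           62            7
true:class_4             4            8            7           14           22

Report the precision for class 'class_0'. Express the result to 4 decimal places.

0.5556

precision = TP/(TP+FP).
class_0: TP=40, FP=11+13+4+4=32 → 40/72 = 0.55556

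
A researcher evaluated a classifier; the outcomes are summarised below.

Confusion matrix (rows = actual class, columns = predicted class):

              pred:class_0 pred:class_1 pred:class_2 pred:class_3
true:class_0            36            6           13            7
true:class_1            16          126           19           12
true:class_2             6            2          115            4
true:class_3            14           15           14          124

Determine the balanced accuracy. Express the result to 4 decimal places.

Balanced accuracy = mean of per-class recall.
  class_0: recall = 36/62 = 0.58065
  class_1: recall = 126/173 = 0.72832
  class_2: recall = 115/127 = 0.90551
  class_3: recall = 124/167 = 0.74251
Mean = (0.58065 + 0.72832 + 0.90551 + 0.74251) / 4 = 0.7392

0.7392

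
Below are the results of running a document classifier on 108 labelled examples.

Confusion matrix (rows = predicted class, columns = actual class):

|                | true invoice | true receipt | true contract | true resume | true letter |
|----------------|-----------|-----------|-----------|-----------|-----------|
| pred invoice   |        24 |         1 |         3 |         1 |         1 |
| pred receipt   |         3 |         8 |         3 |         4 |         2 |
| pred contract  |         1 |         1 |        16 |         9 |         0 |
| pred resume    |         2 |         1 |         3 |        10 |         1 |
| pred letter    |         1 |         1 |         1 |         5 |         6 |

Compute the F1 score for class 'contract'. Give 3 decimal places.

One-vs-rest for 'contract': TP = diagonal; FP = other classes predicted 'contract'; FN = 'contract' predicted as other.
F1 score = 2·TP/(2·TP+FP+FN).
contract: TP=16, FP=1+1+9+0=11, FN=3+3+3+1=10 → 32/53 = 0.6038

0.604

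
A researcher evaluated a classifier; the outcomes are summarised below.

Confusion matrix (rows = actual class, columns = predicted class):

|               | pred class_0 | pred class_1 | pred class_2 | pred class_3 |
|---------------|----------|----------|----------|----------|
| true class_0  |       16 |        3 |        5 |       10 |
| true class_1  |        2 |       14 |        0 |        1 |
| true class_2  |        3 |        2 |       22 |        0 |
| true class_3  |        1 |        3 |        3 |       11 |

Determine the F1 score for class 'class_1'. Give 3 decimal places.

F1 score = 2·TP/(2·TP+FP+FN).
class_1: TP=14, FP=3+2+3=8, FN=2+0+1=3 → 28/39 = 0.7179

0.718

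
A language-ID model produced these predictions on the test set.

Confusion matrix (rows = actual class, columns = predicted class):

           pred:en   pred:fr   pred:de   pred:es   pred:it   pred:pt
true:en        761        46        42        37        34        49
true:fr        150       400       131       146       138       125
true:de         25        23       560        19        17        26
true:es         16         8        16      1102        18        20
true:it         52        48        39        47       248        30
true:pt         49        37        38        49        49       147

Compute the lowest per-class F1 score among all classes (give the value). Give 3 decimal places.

Per-class F1 score (2·TP/(2·TP+FP+FN)):
  en: TP=761, FP=150+25+16+52+49=292, FN=46+42+37+34+49=208 → 1522/2022 = 0.7527
  fr: TP=400, FP=46+23+8+48+37=162, FN=150+131+146+138+125=690 → 800/1652 = 0.4843
  de: TP=560, FP=42+131+16+39+38=266, FN=25+23+19+17+26=110 → 1120/1496 = 0.7487
  es: TP=1102, FP=37+146+19+47+49=298, FN=16+8+16+18+20=78 → 2204/2580 = 0.8543
  it: TP=248, FP=34+138+17+18+49=256, FN=52+48+39+47+30=216 → 496/968 = 0.5124
  pt: TP=147, FP=49+125+26+20+30=250, FN=49+37+38+49+49=222 → 294/766 = 0.3838
Lowest is class 'pt' with F1 score = 0.384.

0.384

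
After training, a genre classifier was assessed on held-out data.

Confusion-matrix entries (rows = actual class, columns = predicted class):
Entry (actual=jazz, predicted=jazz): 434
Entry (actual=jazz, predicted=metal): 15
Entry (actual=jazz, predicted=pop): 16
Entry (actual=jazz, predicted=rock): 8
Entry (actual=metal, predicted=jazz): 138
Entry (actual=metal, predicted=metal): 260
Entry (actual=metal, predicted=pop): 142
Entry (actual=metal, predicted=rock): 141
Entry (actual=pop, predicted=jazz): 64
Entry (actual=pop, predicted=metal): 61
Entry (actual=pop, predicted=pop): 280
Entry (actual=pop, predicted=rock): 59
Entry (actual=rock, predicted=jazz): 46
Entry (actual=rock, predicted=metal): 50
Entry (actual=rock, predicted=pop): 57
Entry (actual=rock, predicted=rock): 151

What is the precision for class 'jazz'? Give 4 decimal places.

precision = TP/(TP+FP).
jazz: TP=434, FP=138+64+46=248 → 434/682 = 0.63636

0.6364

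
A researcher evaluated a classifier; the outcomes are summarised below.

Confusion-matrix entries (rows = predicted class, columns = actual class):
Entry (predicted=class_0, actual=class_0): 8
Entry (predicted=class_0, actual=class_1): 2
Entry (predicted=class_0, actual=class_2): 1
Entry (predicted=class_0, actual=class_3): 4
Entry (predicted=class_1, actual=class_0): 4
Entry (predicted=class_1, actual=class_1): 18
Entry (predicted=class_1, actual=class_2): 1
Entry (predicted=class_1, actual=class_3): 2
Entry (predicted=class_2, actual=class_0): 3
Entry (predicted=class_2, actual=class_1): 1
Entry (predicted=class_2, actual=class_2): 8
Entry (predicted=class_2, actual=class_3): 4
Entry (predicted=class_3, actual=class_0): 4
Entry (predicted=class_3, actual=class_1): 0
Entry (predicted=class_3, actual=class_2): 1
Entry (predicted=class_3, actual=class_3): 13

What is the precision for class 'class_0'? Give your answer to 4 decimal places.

0.5333

Take TP from the diagonal, FP from the rest of the 'class_0' prediction marginal, FN from the rest of the 'class_0' actual marginal.
precision = TP/(TP+FP).
class_0: TP=8, FP=2+1+4=7 → 8/15 = 0.53333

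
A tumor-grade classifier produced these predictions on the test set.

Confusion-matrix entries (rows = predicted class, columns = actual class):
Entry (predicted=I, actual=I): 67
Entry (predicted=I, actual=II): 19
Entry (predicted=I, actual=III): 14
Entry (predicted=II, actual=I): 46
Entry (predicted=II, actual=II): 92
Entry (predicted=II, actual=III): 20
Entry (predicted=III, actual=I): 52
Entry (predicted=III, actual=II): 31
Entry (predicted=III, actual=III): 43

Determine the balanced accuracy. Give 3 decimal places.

Balanced accuracy = mean of per-class recall.
  I: recall = 67/165 = 0.4061
  II: recall = 92/142 = 0.6479
  III: recall = 43/77 = 0.5584
Mean = (0.4061 + 0.6479 + 0.5584) / 3 = 0.537

0.537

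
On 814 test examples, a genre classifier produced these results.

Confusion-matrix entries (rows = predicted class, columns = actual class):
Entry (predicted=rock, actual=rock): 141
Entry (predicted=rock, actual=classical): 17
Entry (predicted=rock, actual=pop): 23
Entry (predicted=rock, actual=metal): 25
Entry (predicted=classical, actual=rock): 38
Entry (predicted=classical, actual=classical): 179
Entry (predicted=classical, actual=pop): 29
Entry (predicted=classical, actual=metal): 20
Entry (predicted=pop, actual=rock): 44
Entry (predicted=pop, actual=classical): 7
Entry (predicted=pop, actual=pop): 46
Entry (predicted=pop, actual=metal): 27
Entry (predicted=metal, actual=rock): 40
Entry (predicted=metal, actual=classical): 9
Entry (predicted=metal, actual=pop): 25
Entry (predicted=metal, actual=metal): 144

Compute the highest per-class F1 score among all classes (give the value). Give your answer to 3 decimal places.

Per-class F1 score (2·TP/(2·TP+FP+FN)):
  rock: TP=141, FP=17+23+25=65, FN=38+44+40=122 → 282/469 = 0.6013
  classical: TP=179, FP=38+29+20=87, FN=17+7+9=33 → 358/478 = 0.7490
  pop: TP=46, FP=44+7+27=78, FN=23+29+25=77 → 92/247 = 0.3725
  metal: TP=144, FP=40+9+25=74, FN=25+20+27=72 → 288/434 = 0.6636
Highest is class 'classical' with F1 score = 0.749.

0.749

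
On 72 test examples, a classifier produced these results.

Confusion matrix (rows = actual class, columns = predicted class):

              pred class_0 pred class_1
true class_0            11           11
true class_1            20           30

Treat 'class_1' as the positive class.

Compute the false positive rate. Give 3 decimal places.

FPR = FP/(FP+TN) = 11/(11+11) = 0.500

0.500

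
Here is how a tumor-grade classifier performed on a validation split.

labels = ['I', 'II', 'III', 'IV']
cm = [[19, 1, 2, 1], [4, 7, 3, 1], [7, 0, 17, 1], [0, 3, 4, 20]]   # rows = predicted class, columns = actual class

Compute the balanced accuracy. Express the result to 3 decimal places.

Balanced accuracy = mean of per-class recall.
  I: recall = 19/30 = 0.6333
  II: recall = 7/11 = 0.6364
  III: recall = 17/26 = 0.6538
  IV: recall = 20/23 = 0.8696
Mean = (0.6333 + 0.6364 + 0.6538 + 0.8696) / 4 = 0.698

0.698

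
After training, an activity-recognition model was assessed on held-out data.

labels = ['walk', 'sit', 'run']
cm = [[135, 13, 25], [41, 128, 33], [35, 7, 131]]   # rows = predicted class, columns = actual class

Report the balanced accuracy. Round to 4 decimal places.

Balanced accuracy = mean of per-class recall.
  walk: recall = 135/211 = 0.63981
  sit: recall = 128/148 = 0.86486
  run: recall = 131/189 = 0.69312
Mean = (0.63981 + 0.86486 + 0.69312) / 3 = 0.7326

0.7326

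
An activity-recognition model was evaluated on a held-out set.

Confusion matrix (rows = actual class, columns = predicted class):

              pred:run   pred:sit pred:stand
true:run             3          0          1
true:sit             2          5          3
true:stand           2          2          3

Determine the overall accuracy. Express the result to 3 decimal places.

Accuracy = trace / total = (3+5+3=11) / 21 = 11/21 = 0.524

0.524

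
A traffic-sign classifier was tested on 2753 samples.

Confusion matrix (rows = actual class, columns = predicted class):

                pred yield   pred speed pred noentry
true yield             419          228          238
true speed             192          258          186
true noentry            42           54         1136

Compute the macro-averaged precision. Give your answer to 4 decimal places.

Per-class precision (TP/(TP+FP)):
  yield: TP=419, FP=192+42=234 → 419/653 = 0.64165
  speed: TP=258, FP=228+54=282 → 258/540 = 0.47778
  noentry: TP=1136, FP=238+186=424 → 1136/1560 = 0.72821
Macro-precision = mean = (0.64165 + 0.47778 + 0.72821) / 3 = 0.6159

0.6159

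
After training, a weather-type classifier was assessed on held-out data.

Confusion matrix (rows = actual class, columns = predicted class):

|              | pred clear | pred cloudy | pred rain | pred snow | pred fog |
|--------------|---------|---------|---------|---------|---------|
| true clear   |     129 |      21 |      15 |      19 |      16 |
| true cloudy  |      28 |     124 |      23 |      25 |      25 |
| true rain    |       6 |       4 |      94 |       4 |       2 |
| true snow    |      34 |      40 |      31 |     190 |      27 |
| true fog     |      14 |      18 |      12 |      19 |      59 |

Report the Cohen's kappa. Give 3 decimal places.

0.501

Observed agreement pₒ = trace/N = 596/979 = 0.6088
Expected agreement pₑ = Σ (rowᵢ·colᵢ)/N² = (200·211 + 225·207 + 110·175 + 322·257 + 122·129)/979² = 0.2155
κ = (pₒ − pₑ)/(1 − pₑ) = (0.6088 − 0.2155)/(1 − 0.2155) = 0.501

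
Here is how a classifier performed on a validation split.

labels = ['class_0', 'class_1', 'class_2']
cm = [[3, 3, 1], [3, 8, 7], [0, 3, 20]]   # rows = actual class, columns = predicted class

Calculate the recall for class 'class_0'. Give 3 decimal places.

0.429

Treat 'class_0' as positive and all other classes as negative.
recall = TP/(TP+FN).
class_0: TP=3, FN=3+1=4 → 3/7 = 0.4286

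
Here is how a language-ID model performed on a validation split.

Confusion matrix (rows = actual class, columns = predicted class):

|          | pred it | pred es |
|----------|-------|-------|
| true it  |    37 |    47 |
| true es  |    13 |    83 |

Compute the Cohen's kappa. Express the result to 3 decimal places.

Observed agreement pₒ = trace/N = 120/180 = 0.6667
Expected agreement pₑ = Σ (rowᵢ·colᵢ)/N² = (84·50 + 96·130)/180² = 0.5148
κ = (pₒ − pₑ)/(1 − pₑ) = (0.6667 − 0.5148)/(1 − 0.5148) = 0.313

0.313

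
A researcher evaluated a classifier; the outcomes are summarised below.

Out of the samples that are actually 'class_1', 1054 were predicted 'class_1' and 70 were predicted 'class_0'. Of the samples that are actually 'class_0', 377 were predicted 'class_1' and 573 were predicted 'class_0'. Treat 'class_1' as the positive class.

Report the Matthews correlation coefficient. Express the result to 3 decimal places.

MCC = (TP·TN − FP·FN) / √((TP+FP)(TP+FN)(TN+FP)(TN+FN))
Numerator = 1054·573 − 377·70 = 577552
Denominator = √(1431·1124·950·643) = √982518017400 = 991220.4686
MCC = 577552 / 991220.4686 = 0.583

0.583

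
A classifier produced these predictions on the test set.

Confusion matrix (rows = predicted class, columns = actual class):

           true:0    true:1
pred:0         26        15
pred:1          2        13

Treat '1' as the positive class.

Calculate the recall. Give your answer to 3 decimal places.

Recall = TP/(TP+FN) = 13/(13+15) = 13/28 = 0.464

0.464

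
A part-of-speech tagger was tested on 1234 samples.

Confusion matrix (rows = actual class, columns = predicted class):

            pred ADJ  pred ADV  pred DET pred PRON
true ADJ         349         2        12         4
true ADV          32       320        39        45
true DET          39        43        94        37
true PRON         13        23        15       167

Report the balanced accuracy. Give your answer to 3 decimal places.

0.723

Balanced accuracy = mean of per-class recall.
  ADJ: recall = 349/367 = 0.9510
  ADV: recall = 320/436 = 0.7339
  DET: recall = 94/213 = 0.4413
  PRON: recall = 167/218 = 0.7661
Mean = (0.9510 + 0.7339 + 0.4413 + 0.7661) / 4 = 0.723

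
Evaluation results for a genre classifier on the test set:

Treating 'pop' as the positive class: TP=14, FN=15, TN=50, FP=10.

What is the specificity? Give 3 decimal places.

Specificity = TN/(TN+FP) = 50/(50+10) = 0.833

0.833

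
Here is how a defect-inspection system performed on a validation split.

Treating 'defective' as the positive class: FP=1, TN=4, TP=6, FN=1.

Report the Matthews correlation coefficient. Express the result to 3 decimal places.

MCC = (TP·TN − FP·FN) / √((TP+FP)(TP+FN)(TN+FP)(TN+FN))
Numerator = 6·4 − 1·1 = 23
Denominator = √(7·7·5·5) = √1225 = 35.0000
MCC = 23 / 35.0000 = 0.657

0.657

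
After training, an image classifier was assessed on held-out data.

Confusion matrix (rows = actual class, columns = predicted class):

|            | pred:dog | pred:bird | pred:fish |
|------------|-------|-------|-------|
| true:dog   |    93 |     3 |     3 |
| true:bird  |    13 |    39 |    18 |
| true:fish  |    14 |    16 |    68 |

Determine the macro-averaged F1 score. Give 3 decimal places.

Per-class F1 score (2·TP/(2·TP+FP+FN)):
  dog: TP=93, FP=13+14=27, FN=3+3=6 → 186/219 = 0.8493
  bird: TP=39, FP=3+16=19, FN=13+18=31 → 78/128 = 0.6094
  fish: TP=68, FP=3+18=21, FN=14+16=30 → 136/187 = 0.7273
Macro-F1 score = mean = (0.8493 + 0.6094 + 0.7273) / 3 = 0.729

0.729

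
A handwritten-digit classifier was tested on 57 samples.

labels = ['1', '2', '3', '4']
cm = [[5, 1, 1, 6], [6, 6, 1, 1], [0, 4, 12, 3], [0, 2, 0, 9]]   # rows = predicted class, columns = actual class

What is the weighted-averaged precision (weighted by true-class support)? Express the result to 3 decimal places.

0.600

Per-class precision (TP/(TP+FP)):
  1: TP=5, FP=1+1+6=8 → 5/13 = 0.3846
  2: TP=6, FP=6+1+1=8 → 6/14 = 0.4286
  3: TP=12, FP=0+4+3=7 → 12/19 = 0.6316
  4: TP=9, FP=0+2+0=2 → 9/11 = 0.8182
Weighted-precision = Σ (supportᵢ/N)·precisionᵢ with N=57: (11/57)·0.3846 + (13/57)·0.4286 + (14/57)·0.6316 + (19/57)·0.8182 = 0.600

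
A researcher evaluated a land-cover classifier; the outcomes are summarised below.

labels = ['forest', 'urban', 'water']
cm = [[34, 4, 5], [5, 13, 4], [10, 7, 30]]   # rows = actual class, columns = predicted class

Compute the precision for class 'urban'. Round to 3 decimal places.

0.542

Treat 'urban' as positive and all other classes as negative.
precision = TP/(TP+FP).
urban: TP=13, FP=4+7=11 → 13/24 = 0.5417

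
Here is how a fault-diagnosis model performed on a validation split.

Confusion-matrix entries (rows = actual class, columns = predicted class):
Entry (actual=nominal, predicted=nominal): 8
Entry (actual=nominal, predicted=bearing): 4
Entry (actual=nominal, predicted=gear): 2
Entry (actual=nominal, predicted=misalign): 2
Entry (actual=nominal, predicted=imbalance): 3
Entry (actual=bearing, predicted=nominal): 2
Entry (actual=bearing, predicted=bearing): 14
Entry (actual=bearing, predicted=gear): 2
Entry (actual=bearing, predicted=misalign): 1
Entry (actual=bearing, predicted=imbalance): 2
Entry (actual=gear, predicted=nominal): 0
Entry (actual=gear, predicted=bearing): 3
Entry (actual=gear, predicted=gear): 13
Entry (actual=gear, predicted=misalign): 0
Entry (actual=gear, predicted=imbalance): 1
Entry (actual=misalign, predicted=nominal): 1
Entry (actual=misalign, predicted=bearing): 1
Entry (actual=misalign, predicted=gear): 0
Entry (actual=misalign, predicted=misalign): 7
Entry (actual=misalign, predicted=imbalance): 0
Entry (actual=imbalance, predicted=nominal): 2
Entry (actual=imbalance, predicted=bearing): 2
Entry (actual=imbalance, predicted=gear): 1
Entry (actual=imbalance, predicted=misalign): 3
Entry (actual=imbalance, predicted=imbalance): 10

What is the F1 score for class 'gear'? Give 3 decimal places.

0.743

Take TP from the diagonal, FP from the rest of the 'gear' prediction marginal, FN from the rest of the 'gear' actual marginal.
F1 score = 2·TP/(2·TP+FP+FN).
gear: TP=13, FP=2+2+0+1=5, FN=0+3+0+1=4 → 26/35 = 0.7429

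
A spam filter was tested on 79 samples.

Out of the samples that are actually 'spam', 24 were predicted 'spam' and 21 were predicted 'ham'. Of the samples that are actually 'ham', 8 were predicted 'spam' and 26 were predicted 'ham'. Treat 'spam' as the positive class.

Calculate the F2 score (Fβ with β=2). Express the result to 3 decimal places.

Fβ = (1+β²)·TP / ((1+β²)·TP + β²·FN + FP), with β²=4
= 5·24 / (5·24 + 4·21 + 8) = 0.566

0.566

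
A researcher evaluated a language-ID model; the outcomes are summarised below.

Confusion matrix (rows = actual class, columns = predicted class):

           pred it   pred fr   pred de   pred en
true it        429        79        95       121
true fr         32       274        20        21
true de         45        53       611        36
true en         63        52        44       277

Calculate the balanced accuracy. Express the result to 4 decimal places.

0.7094

Balanced accuracy = mean of per-class recall.
  it: recall = 429/724 = 0.59254
  fr: recall = 274/347 = 0.78963
  de: recall = 611/745 = 0.82013
  en: recall = 277/436 = 0.63532
Mean = (0.59254 + 0.78963 + 0.82013 + 0.63532) / 4 = 0.7094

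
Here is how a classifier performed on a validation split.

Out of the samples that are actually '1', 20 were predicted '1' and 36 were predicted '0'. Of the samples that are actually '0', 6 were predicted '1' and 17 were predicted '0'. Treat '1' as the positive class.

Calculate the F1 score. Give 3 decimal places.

0.488

Precision = TP/(TP+FP) = 20/26 = 0.7692
Recall = TP/(TP+FN) = 20/56 = 0.3571
F1 = 2·TP/(2·TP+FP+FN) = 40/82 = 0.488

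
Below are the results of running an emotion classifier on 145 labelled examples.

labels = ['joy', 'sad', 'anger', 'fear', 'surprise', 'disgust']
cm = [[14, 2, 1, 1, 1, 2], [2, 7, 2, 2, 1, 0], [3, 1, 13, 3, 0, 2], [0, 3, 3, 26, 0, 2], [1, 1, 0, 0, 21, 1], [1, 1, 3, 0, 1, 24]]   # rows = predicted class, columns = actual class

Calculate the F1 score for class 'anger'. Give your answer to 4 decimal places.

Treat 'anger' as positive and all other classes as negative.
F1 score = 2·TP/(2·TP+FP+FN).
anger: TP=13, FP=3+1+3+0+2=9, FN=1+2+3+0+3=9 → 26/44 = 0.59091

0.5909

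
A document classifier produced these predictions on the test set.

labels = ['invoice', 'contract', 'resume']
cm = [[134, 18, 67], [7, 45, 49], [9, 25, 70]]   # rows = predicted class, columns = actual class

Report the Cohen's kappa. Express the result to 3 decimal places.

Observed agreement pₒ = trace/N = 249/424 = 0.5873
Expected agreement pₑ = Σ (rowᵢ·colᵢ)/N² = (150·219 + 88·101 + 186·104)/424² = 0.3398
κ = (pₒ − pₑ)/(1 − pₑ) = (0.5873 − 0.3398)/(1 − 0.3398) = 0.375

0.375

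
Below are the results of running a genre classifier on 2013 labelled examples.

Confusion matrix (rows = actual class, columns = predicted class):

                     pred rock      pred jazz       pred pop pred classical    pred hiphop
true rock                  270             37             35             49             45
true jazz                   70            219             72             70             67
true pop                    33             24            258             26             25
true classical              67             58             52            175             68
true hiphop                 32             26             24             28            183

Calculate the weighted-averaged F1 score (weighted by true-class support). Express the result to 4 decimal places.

Per-class F1 score (2·TP/(2·TP+FP+FN)):
  rock: TP=270, FP=70+33+67+32=202, FN=37+35+49+45=166 → 540/908 = 0.59471
  jazz: TP=219, FP=37+24+58+26=145, FN=70+72+70+67=279 → 438/862 = 0.50812
  pop: TP=258, FP=35+72+52+24=183, FN=33+24+26+25=108 → 516/807 = 0.63941
  classical: TP=175, FP=49+70+26+28=173, FN=67+58+52+68=245 → 350/768 = 0.45573
  hiphop: TP=183, FP=45+67+25+68=205, FN=32+26+24+28=110 → 366/681 = 0.53744
Weighted-F1 score = Σ (supportᵢ/N)·F1 scoreᵢ with N=2013: (436/2013)·0.59471 + (498/2013)·0.50812 + (366/2013)·0.63941 + (420/2013)·0.45573 + (293/2013)·0.53744 = 0.5441

0.5441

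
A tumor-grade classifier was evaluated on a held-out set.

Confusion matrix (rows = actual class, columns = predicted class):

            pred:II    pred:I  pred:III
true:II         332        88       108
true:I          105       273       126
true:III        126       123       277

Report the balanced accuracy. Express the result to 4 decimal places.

0.5657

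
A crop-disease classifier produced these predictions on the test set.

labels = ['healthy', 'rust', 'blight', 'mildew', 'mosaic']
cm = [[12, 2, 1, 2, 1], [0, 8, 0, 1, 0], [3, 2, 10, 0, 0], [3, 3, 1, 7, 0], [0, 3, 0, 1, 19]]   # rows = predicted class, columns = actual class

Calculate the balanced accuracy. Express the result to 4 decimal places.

0.7062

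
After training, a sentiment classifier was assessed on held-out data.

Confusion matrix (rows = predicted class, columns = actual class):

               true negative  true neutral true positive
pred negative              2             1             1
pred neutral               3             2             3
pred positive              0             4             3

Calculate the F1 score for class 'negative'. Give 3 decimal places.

0.444

F1 score = 2·TP/(2·TP+FP+FN).
negative: TP=2, FP=1+1=2, FN=3+0=3 → 4/9 = 0.4444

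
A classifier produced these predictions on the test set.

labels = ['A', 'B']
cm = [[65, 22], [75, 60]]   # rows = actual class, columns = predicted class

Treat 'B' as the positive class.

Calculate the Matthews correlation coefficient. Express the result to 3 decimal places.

MCC = (TP·TN − FP·FN) / √((TP+FP)(TP+FN)(TN+FP)(TN+FN))
Numerator = 60·65 − 22·75 = 2250
Denominator = √(82·135·87·140) = √134832600 = 11611.7441
MCC = 2250 / 11611.7441 = 0.194

0.194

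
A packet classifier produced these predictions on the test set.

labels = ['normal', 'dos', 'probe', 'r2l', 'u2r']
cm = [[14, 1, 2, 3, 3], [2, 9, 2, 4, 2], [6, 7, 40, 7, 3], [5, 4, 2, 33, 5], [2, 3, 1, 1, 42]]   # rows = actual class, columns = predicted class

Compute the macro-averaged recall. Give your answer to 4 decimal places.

0.6496

Per-class recall (TP/(TP+FN)):
  normal: TP=14, FN=1+2+3+3=9 → 14/23 = 0.60870
  dos: TP=9, FN=2+2+4+2=10 → 9/19 = 0.47368
  probe: TP=40, FN=6+7+7+3=23 → 40/63 = 0.63492
  r2l: TP=33, FN=5+4+2+5=16 → 33/49 = 0.67347
  u2r: TP=42, FN=2+3+1+1=7 → 42/49 = 0.85714
Macro-recall = mean = (0.60870 + 0.47368 + 0.63492 + 0.67347 + 0.85714) / 5 = 0.6496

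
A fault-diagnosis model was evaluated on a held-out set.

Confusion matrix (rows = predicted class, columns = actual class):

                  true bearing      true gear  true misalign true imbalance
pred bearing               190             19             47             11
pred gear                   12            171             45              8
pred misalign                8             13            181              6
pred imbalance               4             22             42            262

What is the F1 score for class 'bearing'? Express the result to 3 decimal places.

Treat 'bearing' as positive and all other classes as negative.
F1 score = 2·TP/(2·TP+FP+FN).
bearing: TP=190, FP=19+47+11=77, FN=12+8+4=24 → 380/481 = 0.7900

0.790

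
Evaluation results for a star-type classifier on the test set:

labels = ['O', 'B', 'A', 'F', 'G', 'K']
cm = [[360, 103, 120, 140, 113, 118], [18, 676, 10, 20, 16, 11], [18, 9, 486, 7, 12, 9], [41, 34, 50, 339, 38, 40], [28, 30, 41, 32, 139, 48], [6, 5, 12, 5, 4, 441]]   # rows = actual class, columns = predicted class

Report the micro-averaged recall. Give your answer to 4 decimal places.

Micro-averaging pools counts across classes: ΣTP=2441, ΣFP=1138, ΣFN=1138.
Micro-recall = TP/(TP+FN) on pooled counts = 0.6820 (equals overall accuracy in single-label multiclass).

0.6820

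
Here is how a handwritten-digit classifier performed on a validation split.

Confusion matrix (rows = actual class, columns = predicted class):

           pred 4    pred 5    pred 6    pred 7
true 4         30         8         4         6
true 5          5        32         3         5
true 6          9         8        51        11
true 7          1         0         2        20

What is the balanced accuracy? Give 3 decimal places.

0.713

Balanced accuracy = mean of per-class recall.
  4: recall = 30/48 = 0.6250
  5: recall = 32/45 = 0.7111
  6: recall = 51/79 = 0.6456
  7: recall = 20/23 = 0.8696
Mean = (0.6250 + 0.7111 + 0.6456 + 0.8696) / 4 = 0.713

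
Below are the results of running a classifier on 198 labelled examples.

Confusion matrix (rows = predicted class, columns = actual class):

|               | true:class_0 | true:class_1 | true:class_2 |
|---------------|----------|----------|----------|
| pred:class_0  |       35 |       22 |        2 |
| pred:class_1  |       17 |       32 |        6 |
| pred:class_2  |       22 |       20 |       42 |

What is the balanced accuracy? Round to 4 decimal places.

0.5818

Balanced accuracy = mean of per-class recall.
  class_0: recall = 35/74 = 0.47297
  class_1: recall = 32/74 = 0.43243
  class_2: recall = 42/50 = 0.84000
Mean = (0.47297 + 0.43243 + 0.84000) / 3 = 0.5818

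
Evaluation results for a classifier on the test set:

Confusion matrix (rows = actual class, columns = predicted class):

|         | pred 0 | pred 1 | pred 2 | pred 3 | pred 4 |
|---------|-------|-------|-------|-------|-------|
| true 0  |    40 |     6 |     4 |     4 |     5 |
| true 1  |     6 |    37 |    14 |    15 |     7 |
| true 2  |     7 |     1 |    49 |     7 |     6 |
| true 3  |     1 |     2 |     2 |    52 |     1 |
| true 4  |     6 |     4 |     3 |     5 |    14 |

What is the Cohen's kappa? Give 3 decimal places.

0.551

Observed agreement pₒ = trace/N = 192/298 = 0.6443
Expected agreement pₑ = Σ (rowᵢ·colᵢ)/N² = (59·60 + 79·50 + 70·72 + 58·83 + 32·33)/298² = 0.2072
κ = (pₒ − pₑ)/(1 − pₑ) = (0.6443 − 0.2072)/(1 − 0.2072) = 0.551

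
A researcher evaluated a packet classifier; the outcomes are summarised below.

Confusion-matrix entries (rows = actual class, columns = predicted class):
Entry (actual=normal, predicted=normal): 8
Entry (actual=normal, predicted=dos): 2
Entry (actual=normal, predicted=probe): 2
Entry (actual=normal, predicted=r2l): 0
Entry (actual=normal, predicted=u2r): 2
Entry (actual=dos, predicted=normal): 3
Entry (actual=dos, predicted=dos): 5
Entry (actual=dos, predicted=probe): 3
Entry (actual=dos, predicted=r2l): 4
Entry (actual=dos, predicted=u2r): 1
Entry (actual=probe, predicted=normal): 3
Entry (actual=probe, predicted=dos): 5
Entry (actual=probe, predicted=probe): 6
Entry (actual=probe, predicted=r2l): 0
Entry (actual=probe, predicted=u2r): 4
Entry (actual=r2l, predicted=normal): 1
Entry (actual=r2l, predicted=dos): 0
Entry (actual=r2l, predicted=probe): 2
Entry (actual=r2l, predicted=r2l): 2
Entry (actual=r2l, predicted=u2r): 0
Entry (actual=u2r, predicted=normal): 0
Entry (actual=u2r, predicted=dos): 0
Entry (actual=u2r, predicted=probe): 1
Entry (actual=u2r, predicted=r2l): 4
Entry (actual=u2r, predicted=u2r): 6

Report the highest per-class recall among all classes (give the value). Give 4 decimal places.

Per-class recall (TP/(TP+FN)):
  normal: TP=8, FN=2+2+0+2=6 → 8/14 = 0.57143
  dos: TP=5, FN=3+3+4+1=11 → 5/16 = 0.31250
  probe: TP=6, FN=3+5+0+4=12 → 6/18 = 0.33333
  r2l: TP=2, FN=1+0+2+0=3 → 2/5 = 0.40000
  u2r: TP=6, FN=0+0+1+4=5 → 6/11 = 0.54545
Highest is class 'normal' with recall = 0.5714.

0.5714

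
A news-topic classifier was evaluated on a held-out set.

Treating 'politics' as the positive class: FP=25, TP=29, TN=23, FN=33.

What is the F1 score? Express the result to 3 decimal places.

0.500

Precision = TP/(TP+FP) = 29/54 = 0.5370
Recall = TP/(TP+FN) = 29/62 = 0.4677
F1 = 2·TP/(2·TP+FP+FN) = 58/116 = 0.500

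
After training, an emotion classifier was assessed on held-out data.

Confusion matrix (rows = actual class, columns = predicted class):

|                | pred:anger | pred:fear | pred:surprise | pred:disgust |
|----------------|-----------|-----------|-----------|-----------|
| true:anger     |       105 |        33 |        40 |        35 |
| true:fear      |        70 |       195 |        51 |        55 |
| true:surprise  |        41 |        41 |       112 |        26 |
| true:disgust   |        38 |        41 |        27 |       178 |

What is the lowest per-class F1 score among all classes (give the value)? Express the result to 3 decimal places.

0.450

Per-class F1 score (2·TP/(2·TP+FP+FN)):
  anger: TP=105, FP=70+41+38=149, FN=33+40+35=108 → 210/467 = 0.4497
  fear: TP=195, FP=33+41+41=115, FN=70+51+55=176 → 390/681 = 0.5727
  surprise: TP=112, FP=40+51+27=118, FN=41+41+26=108 → 224/450 = 0.4978
  disgust: TP=178, FP=35+55+26=116, FN=38+41+27=106 → 356/578 = 0.6159
Lowest is class 'anger' with F1 score = 0.450.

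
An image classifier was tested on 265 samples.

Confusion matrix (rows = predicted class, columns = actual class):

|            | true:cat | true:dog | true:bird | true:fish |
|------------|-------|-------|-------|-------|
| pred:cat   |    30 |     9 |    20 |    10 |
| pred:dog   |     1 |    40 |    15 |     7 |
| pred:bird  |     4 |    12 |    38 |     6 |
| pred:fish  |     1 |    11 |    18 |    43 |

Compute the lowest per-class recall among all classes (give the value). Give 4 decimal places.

0.4176

Per-class recall (TP/(TP+FN)):
  cat: TP=30, FN=1+4+1=6 → 30/36 = 0.83333
  dog: TP=40, FN=9+12+11=32 → 40/72 = 0.55556
  bird: TP=38, FN=20+15+18=53 → 38/91 = 0.41758
  fish: TP=43, FN=10+7+6=23 → 43/66 = 0.65152
Lowest is class 'bird' with recall = 0.4176.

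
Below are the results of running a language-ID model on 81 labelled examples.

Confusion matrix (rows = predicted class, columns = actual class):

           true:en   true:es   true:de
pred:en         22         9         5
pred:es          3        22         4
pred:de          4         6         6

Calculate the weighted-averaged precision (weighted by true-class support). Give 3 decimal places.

0.635

Per-class precision (TP/(TP+FP)):
  en: TP=22, FP=9+5=14 → 22/36 = 0.6111
  es: TP=22, FP=3+4=7 → 22/29 = 0.7586
  de: TP=6, FP=4+6=10 → 6/16 = 0.3750
Weighted-precision = Σ (supportᵢ/N)·precisionᵢ with N=81: (29/81)·0.6111 + (37/81)·0.7586 + (15/81)·0.3750 = 0.635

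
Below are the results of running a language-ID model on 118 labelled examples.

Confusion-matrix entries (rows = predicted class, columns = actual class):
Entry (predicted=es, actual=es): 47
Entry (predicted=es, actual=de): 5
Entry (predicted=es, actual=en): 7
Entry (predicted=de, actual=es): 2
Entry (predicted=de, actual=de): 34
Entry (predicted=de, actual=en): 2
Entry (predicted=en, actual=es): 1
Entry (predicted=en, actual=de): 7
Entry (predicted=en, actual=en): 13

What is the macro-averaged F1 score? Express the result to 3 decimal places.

0.759

Per-class F1 score (2·TP/(2·TP+FP+FN)):
  es: TP=47, FP=5+7=12, FN=2+1=3 → 94/109 = 0.8624
  de: TP=34, FP=2+2=4, FN=5+7=12 → 68/84 = 0.8095
  en: TP=13, FP=1+7=8, FN=7+2=9 → 26/43 = 0.6047
Macro-F1 score = mean = (0.8624 + 0.8095 + 0.6047) / 3 = 0.759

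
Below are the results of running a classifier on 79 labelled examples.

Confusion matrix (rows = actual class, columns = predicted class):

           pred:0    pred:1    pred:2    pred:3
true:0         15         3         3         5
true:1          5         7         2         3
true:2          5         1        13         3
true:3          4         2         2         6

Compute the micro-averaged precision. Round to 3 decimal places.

0.519

Micro-averaging pools counts across classes: ΣTP=41, ΣFP=38, ΣFN=38.
Micro-precision = TP/(TP+FP) on pooled counts = 0.519 (equals overall accuracy in single-label multiclass).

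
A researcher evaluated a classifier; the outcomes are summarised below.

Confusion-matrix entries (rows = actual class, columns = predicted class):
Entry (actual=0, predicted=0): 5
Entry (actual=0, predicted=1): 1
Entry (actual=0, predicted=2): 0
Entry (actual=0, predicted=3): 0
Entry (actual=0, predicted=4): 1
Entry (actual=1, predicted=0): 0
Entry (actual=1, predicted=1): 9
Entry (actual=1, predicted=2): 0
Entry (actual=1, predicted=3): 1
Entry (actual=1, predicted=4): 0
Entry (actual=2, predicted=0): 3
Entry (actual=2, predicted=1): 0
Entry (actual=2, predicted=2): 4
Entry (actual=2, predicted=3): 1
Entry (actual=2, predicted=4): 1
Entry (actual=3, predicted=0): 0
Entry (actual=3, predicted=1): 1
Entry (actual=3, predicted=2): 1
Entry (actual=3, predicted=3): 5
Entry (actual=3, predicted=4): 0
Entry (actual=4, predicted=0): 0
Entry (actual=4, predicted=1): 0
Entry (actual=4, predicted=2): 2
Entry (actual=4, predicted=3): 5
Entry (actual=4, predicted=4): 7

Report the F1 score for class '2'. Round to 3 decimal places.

0.500

Treat '2' as positive and all other classes as negative.
F1 score = 2·TP/(2·TP+FP+FN).
2: TP=4, FP=0+0+1+2=3, FN=3+0+1+1=5 → 8/16 = 0.5000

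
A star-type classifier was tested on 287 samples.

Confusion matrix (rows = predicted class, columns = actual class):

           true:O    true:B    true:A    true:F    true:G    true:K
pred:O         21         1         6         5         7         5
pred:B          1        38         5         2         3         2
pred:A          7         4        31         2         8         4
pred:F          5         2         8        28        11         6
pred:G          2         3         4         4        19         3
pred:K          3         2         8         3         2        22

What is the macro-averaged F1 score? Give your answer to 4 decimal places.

0.5500

Per-class F1 score (2·TP/(2·TP+FP+FN)):
  O: TP=21, FP=1+6+5+7+5=24, FN=1+7+5+2+3=18 → 42/84 = 0.50000
  B: TP=38, FP=1+5+2+3+2=13, FN=1+4+2+3+2=12 → 76/101 = 0.75248
  A: TP=31, FP=7+4+2+8+4=25, FN=6+5+8+4+8=31 → 62/118 = 0.52542
  F: TP=28, FP=5+2+8+11+6=32, FN=5+2+2+4+3=16 → 56/104 = 0.53846
  G: TP=19, FP=2+3+4+4+3=16, FN=7+3+8+11+2=31 → 38/85 = 0.44706
  K: TP=22, FP=3+2+8+3+2=18, FN=5+2+4+6+3=20 → 44/82 = 0.53659
Macro-F1 score = mean = (0.50000 + 0.75248 + 0.52542 + 0.53846 + 0.44706 + 0.53659) / 6 = 0.5500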